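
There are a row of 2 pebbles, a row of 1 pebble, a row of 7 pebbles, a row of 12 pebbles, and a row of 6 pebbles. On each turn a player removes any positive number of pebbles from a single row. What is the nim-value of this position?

Write each in binary and XOR column by column:
  0010  (2)
  0001  (1)
  0111  (7)
  1100  (12)
  0110  (6)
  ----
  1110  (14)

14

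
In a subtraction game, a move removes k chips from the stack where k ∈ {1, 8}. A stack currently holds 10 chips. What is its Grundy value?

1

Compute g(0), g(1), … for moves {1, 8}:
g(0) = mex{} = 0
g(1) = mex{0} = 1
g(2) = mex{1} = 0
g(3) = mex{0} = 1
g(4) = mex{1} = 0
g(5) = mex{0} = 1
g(6) = mex{1} = 0
g(7) = mex{0} = 1
g(8) = mex{0,1} = 2
g(9) = mex{1,2} = 0
g(10) = mex{0} = 1
So g(10) = 1.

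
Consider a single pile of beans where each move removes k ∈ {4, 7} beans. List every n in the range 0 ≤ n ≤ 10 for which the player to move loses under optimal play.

0, 1, 2, 3

Grundy values for subtraction set {4, 7}:
k:     0  1  2  3  4  5  6  7  8  9 10
g(k):  0  0  0  0  1  1  1  1  2  2  2
The P-positions (g = 0) in 0..10 are 0, 1, 2, 3.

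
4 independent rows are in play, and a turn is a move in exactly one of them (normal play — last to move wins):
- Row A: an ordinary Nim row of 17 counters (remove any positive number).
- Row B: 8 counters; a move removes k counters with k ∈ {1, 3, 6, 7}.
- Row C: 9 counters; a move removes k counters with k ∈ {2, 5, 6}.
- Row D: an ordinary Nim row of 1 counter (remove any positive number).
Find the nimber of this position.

Row A is a plain Nim row of size 17, so its Grundy value is 17.
For row B, compute g(0), g(1), … with moves {1, 3, 6, 7}:
k:     0  1  2  3  4  5  6  7  8
g(k):  0  1  0  1  0  1  2  3  2
So g(8) = 2.
Grundy values for row C (subtraction set {2, 5, 6}):
g(0) = mex{} = 0
g(1) = mex{} = 0
g(2) = mex{0} = 1
g(3) = mex{0} = 1
g(4) = mex{1} = 0
g(5) = mex{0,1} = 2
g(6) = mex{0} = 1
g(7) = mex{0,1,2} = 3
g(8) = mex{1} = 0
g(9) = mex{0,1,3} = 2
So g(9) = 2.
Row D is a plain Nim row of size 1, so its Grundy value is 1.
The value of a disjunctive sum is the nim-sum of the parts.
Combined value = 17 XOR 2 XOR 2 XOR 1 = 16.

16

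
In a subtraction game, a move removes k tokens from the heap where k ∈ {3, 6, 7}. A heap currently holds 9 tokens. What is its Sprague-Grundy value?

3

Build the Grundy sequence with g(k) = mex{g(k−s) : s ∈ {3, 6, 7}, s ≤ k}:
k:     0  1  2  3  4  5  6  7  8  9
g(k):  0  0  0  1  1  1  2  2  2  3
So g(9) = 3.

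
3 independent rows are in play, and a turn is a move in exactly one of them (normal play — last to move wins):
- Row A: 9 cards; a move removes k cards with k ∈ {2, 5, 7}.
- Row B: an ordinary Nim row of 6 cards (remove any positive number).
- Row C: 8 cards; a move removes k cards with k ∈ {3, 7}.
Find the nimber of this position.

For row A, compute g(0), g(1), … with moves {2, 5, 7}:
k:     0  1  2  3  4  5  6  7  8  9
g(k):  0  0  1  1  0  2  1  3  2  2
So g(9) = 2.
Row B is a plain Nim row of size 6, so its Grundy value is 6.
Grundy values for row C (subtraction set {3, 7}):
g(0) = mex{} = 0
g(1) = mex{} = 0
g(2) = mex{} = 0
g(3) = mex{0} = 1
g(4) = mex{0} = 1
g(5) = mex{0} = 1
g(6) = mex{1} = 0
g(7) = mex{0,1} = 2
g(8) = mex{0,1} = 2
So g(8) = 2.
The value of a disjunctive sum is the nim-sum of the parts.
Combined value = 2 XOR 6 XOR 2 = 6.

6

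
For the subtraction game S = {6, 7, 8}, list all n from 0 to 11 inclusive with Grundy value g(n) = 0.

0, 1, 2, 3, 4, 5

Build the Grundy sequence with g(k) = mex{g(k−s) : s ∈ {6, 7, 8}, s ≤ k}:
k:     0  1  2  3  4  5  6  7  8  9 10 11
g(k):  0  0  0  0  0  0  1  1  1  1  1  1
The P-positions (g = 0) in 0..11 are 0, 1, 2, 3, 4, 5.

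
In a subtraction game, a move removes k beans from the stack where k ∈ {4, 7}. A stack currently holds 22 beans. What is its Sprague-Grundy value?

0

Build the Grundy sequence with g(k) = mex{g(k−s) : s ∈ {4, 7}, s ≤ k}:
k:     0  1  2  3  4  5  6  7  8  9 10 11 12 13 14 15 16 17 18 19 20 21 22
g(k):  0  0  0  0  1  1  1  1  2  2  2  0  0  0  0  1  1  1  1  2  2  2  0
So g(22) = 0.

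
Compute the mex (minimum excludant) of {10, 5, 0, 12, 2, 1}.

The values 0, 1, 2 are all present; 3 is the first non-negative integer missing from the set.

3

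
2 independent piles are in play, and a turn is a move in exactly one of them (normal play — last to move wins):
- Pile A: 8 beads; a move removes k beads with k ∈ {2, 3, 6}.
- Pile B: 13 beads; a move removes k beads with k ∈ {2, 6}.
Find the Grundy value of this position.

2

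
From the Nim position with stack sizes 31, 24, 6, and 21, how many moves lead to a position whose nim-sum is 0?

3

Compute the nim-sum pairwise:
31 ⊕ 24 = 7
7 ⊕ 6 = 1
1 ⊕ 21 = 20
The overall nim-sum is X = 20. A stack of size p has a winning move iff p XOR X < p (reduce it to p XOR X).
  31: 31 XOR 20 = 11 < 31 — winning move (to 11).
  24: 24 XOR 20 = 12 < 24 — winning move (to 12).
  6: 6 XOR 20 = 18 ≥ 6 — no move.
  21: 21 XOR 20 = 1 < 21 — winning move (to 1).
That gives 3 winning moves.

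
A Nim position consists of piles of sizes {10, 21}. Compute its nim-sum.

Compute the nim-sum pairwise:
10 ⊕ 21 = 31

31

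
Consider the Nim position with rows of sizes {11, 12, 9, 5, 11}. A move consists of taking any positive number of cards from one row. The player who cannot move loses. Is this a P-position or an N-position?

P-position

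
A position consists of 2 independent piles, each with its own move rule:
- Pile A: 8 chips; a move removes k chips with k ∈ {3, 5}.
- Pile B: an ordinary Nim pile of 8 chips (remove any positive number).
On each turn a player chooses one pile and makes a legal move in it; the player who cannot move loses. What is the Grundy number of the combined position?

Build the Grundy sequence for pile A with g(k) = mex{g(k−s) : s ∈ {3, 5}, s ≤ k}:
g(0) = mex{} = 0
g(1) = mex{} = 0
g(2) = mex{} = 0
g(3) = mex{0} = 1
g(4) = mex{0} = 1
g(5) = mex{0} = 1
g(6) = mex{0,1} = 2
g(7) = mex{0,1} = 2
g(8) = mex{1} = 0
So g(8) = 0.
Pile B is a plain Nim pile of size 8, so its Grundy value is 8.
The value of a disjunctive sum is the nim-sum of the parts.
Combined value = 0 ⊕ 8 = 8.

8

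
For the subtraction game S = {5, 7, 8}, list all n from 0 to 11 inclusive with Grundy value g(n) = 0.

Build the Grundy sequence with g(k) = mex{g(k−s) : s ∈ {5, 7, 8}, s ≤ k}:
k:     0  1  2  3  4  5  6  7  8  9 10 11
g(k):  0  0  0  0  0  1  1  1  1  1  2  2
The P-positions (g = 0) in 0..11 are 0, 1, 2, 3, 4.

0, 1, 2, 3, 4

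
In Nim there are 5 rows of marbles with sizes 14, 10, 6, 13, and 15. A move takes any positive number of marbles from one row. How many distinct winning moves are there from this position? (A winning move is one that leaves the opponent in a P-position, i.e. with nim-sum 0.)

Compute the nim-sum pairwise:
14 ^ 10 = 4
4 ^ 6 = 2
2 ^ 13 = 15
15 ^ 15 = 0
The nim-sum is already 0, so every move leaves a nonzero nim-sum — there are no winning moves.

0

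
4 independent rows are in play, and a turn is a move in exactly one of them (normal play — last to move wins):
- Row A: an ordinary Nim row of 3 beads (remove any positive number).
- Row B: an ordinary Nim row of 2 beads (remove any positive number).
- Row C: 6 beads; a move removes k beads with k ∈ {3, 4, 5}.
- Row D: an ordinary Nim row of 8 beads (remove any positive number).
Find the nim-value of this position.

Row A is a plain Nim row of size 3, so its Grundy value is 3.
Row B is a plain Nim row of size 2, so its Grundy value is 2.
For row C, compute g(0), g(1), … with moves {3, 4, 5}:
g(0) = mex{} = 0
g(1) = mex{} = 0
g(2) = mex{} = 0
g(3) = mex{0} = 1
g(4) = mex{0} = 1
g(5) = mex{0} = 1
g(6) = mex{0,1} = 2
So g(6) = 2.
Row D is a plain Nim row of size 8, so its Grundy value is 8.
By the Sprague-Grundy theorem, the Grundy value of a sum of independent games is the XOR of the component values.
Combined value = 3 XOR 2 XOR 2 XOR 8 = 11.

11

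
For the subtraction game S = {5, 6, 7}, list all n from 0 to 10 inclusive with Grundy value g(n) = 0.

0, 1, 2, 3, 4

Grundy values for subtraction set {5, 6, 7}:
g(0) = mex{} = 0
g(1) = mex{} = 0
g(2) = mex{} = 0
g(3) = mex{} = 0
g(4) = mex{} = 0
g(5) = mex{0} = 1
g(6) = mex{0} = 1
g(7) = mex{0} = 1
g(8) = mex{0} = 1
g(9) = mex{0} = 1
g(10) = mex{0,1} = 2
The P-positions (g = 0) in 0..10 are 0, 1, 2, 3, 4.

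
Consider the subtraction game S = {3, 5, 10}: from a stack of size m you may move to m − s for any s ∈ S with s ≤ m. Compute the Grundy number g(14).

2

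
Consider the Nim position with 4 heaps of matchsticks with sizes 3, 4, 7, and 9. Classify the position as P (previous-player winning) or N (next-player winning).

Nim-sum: 3 XOR 4 XOR 7 XOR 9 = 9.
The nim-sum is 9 ≠ 0, so this is an N-position: the player to move can win.

N-position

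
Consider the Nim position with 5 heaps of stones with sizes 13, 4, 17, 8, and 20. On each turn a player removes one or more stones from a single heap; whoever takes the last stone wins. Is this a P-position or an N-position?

Compute the nim-sum pairwise:
13 ⊕ 4 = 9
9 ⊕ 17 = 24
24 ⊕ 8 = 16
16 ⊕ 20 = 4
The nim-sum is 4 ≠ 0, so this is an N-position: the player to move can win.

N-position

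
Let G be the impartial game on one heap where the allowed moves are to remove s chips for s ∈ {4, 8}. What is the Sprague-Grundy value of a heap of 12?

Grundy values for subtraction set {4, 8}:
g(0) = mex{} = 0
g(1) = mex{} = 0
g(2) = mex{} = 0
g(3) = mex{} = 0
g(4) = mex{0} = 1
g(5) = mex{0} = 1
g(6) = mex{0} = 1
g(7) = mex{0} = 1
g(8) = mex{0,1} = 2
g(9) = mex{0,1} = 2
g(10) = mex{0,1} = 2
g(11) = mex{0,1} = 2
g(12) = mex{1,2} = 0
So g(12) = 0.

0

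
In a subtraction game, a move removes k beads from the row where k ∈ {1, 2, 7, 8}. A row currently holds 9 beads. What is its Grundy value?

Build the Grundy sequence with g(k) = mex{g(k−s) : s ∈ {1, 2, 7, 8}, s ≤ k}:
k:     0  1  2  3  4  5  6  7  8  9
g(k):  0  1  2  0  1  2  0  1  2  0
So g(9) = 0.

0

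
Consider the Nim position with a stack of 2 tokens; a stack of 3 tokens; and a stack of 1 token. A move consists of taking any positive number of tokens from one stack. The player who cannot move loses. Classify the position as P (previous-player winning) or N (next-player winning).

P-position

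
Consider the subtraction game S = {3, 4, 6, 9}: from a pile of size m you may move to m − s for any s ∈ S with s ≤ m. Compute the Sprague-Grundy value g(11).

3

Compute g(0), g(1), … for moves {3, 4, 6, 9}:
g(0) = mex{} = 0
g(1) = mex{} = 0
g(2) = mex{} = 0
g(3) = mex{0} = 1
g(4) = mex{0} = 1
g(5) = mex{0} = 1
g(6) = mex{0,1} = 2
g(7) = mex{0,1} = 2
g(8) = mex{0,1} = 2
g(9) = mex{0,1,2} = 3
g(10) = mex{0,1,2} = 3
g(11) = mex{0,1,2} = 3
So g(11) = 3.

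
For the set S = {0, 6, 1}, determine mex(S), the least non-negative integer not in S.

2

The values 0, 1 are all present; 2 is the first non-negative integer missing from the set.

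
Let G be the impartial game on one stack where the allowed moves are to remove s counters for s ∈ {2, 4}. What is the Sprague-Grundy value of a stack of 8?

Build the Grundy sequence with g(k) = mex{g(k−s) : s ∈ {2, 4}, s ≤ k}:
g(0) = mex{} = 0
g(1) = mex{} = 0
g(2) = mex{0} = 1
g(3) = mex{0} = 1
g(4) = mex{0,1} = 2
g(5) = mex{0,1} = 2
g(6) = mex{1,2} = 0
g(7) = mex{1,2} = 0
g(8) = mex{0,2} = 1
So g(8) = 1.

1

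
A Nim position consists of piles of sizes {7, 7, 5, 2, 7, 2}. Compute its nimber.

2

Write each in binary and XOR column by column:
  111  (7)
  111  (7)
  101  (5)
  010  (2)
  111  (7)
  010  (2)
  ---
  010  (2)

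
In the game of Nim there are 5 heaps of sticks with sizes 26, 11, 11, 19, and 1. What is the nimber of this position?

8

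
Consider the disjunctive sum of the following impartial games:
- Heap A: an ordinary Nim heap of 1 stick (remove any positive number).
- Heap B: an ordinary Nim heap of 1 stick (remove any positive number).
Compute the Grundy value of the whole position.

0

Heap A is a plain Nim heap of size 1, so its Grundy value is 1.
Heap B is a plain Nim heap of size 1, so its Grundy value is 1.
By the Sprague-Grundy theorem, the Grundy value of a sum of independent games is the XOR of the component values.
Combined value = 1 XOR 1 = 0.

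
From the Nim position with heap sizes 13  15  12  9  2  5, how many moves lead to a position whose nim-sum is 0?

0

Compute the nim-sum pairwise:
13 XOR 15 = 2
2 XOR 12 = 14
14 XOR 9 = 7
7 XOR 2 = 5
5 XOR 5 = 0
The nim-sum is already 0, so every move leaves a nonzero nim-sum — there are no winning moves.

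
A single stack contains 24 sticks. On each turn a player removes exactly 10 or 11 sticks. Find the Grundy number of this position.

0

Grundy values for subtraction set {10, 11}:
k:     0  1  2  3  4  5  6  7  8  9 10 11 12 13 14 15 16 17 18 19 20 21 22 23 24
g(k):  0  0  0  0  0  0  0  0  0  0  1  1  1  1  1  1  1  1  1  1  2  0  0  0  0
So g(24) = 0.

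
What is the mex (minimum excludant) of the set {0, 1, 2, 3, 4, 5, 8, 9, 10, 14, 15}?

6

The values 0, 1, 2, 3, 4, 5 are all present; 6 is the first non-negative integer missing from the set.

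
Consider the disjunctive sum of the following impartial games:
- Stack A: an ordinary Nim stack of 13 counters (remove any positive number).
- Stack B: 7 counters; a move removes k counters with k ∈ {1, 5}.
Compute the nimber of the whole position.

12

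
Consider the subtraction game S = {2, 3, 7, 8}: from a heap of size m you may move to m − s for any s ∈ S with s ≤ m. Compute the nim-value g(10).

Build the Grundy sequence with g(k) = mex{g(k−s) : s ∈ {2, 3, 7, 8}, s ≤ k}:
g(0) = mex{} = 0
g(1) = mex{} = 0
g(2) = mex{0} = 1
g(3) = mex{0} = 1
g(4) = mex{0,1} = 2
g(5) = mex{1} = 0
g(6) = mex{1,2} = 0
g(7) = mex{0,2} = 1
g(8) = mex{0} = 1
g(9) = mex{0,1} = 2
g(10) = mex{1} = 0
So g(10) = 0.

0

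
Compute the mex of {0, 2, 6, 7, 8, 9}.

1

0 is in the set but 1 is not, so the mex is 1.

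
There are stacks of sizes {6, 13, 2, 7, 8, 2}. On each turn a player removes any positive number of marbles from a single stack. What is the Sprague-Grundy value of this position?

4

Nim-sum: 6 ^ 13 ^ 2 ^ 7 ^ 8 ^ 2 = 4.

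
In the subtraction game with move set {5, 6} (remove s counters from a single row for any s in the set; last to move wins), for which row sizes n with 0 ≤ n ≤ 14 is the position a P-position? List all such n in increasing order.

0, 1, 2, 3, 4, 11, 12, 13, 14

Compute g(0), g(1), … for moves {5, 6}:
g(0) = mex{} = 0
g(1) = mex{} = 0
g(2) = mex{} = 0
g(3) = mex{} = 0
g(4) = mex{} = 0
g(5) = mex{0} = 1
g(6) = mex{0} = 1
g(7) = mex{0} = 1
g(8) = mex{0} = 1
g(9) = mex{0} = 1
g(10) = mex{0,1} = 2
g(11) = mex{1} = 0
g(12) = mex{1} = 0
g(13) = mex{1} = 0
g(14) = mex{1} = 0
The P-positions (g = 0) in 0..14 are 0, 1, 2, 3, 4, 11, 12, 13, 14.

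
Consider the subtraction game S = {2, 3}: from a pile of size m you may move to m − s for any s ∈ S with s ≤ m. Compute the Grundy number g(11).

Compute g(0), g(1), … for moves {2, 3}:
k:     0  1  2  3  4  5  6  7  8  9 10 11
g(k):  0  0  1  1  2  0  0  1  1  2  0  0
So g(11) = 0.

0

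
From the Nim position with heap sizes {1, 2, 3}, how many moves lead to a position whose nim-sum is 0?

Bitwise XOR of the heap sizes:
  01  (1)
  10  (2)
  11  (3)
  --
  00  (0)
The nim-sum is already 0, so every move leaves a nonzero nim-sum — there are no winning moves.

0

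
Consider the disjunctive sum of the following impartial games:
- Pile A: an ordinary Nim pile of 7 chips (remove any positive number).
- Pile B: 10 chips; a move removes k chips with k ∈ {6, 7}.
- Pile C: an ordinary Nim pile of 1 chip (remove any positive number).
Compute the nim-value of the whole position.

Pile A is a plain Nim pile of size 7, so its Grundy value is 7.
Build the Grundy sequence for pile B with g(k) = mex{g(k−s) : s ∈ {6, 7}, s ≤ k}:
k:     0  1  2  3  4  5  6  7  8  9 10
g(k):  0  0  0  0  0  0  1  1  1  1  1
So g(10) = 1.
Pile C is a plain Nim pile of size 1, so its Grundy value is 1.
The value of a disjunctive sum is the nim-sum of the parts.
Combined value = 7 XOR 1 XOR 1 = 7.

7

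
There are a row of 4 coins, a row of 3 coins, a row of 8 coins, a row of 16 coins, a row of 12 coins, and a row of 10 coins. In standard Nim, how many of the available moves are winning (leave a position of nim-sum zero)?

Nim-sum: 4 ^ 3 ^ 8 ^ 16 ^ 12 ^ 10 = 25.
The overall nim-sum is X = 25. A row of size p has a winning move iff p XOR X < p (reduce it to p XOR X).
  4: 4 XOR 25 = 29 ≥ 4 — no move.
  3: 3 XOR 25 = 26 ≥ 3 — no move.
  8: 8 XOR 25 = 17 ≥ 8 — no move.
  16: 16 XOR 25 = 9 < 16 — winning move (to 9).
  12: 12 XOR 25 = 21 ≥ 12 — no move.
  10: 10 XOR 25 = 19 ≥ 10 — no move.
That gives 1 winning move.

1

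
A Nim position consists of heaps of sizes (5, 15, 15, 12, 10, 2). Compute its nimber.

1

In binary:
  0101  (5)
  1111  (15)
  1111  (15)
  1100  (12)
  1010  (10)
  0010  (2)
  ----
  0001  (1)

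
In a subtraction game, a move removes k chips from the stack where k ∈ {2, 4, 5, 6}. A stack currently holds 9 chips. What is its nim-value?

0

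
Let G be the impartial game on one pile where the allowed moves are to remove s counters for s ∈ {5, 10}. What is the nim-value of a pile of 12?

Build the Grundy sequence with g(k) = mex{g(k−s) : s ∈ {5, 10}, s ≤ k}:
k:     0  1  2  3  4  5  6  7  8  9 10 11 12
g(k):  0  0  0  0  0  1  1  1  1  1  2  2  2
So g(12) = 2.

2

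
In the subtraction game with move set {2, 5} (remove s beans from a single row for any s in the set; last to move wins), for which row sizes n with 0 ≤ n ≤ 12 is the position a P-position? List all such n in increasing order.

0, 1, 4, 7, 8, 11

Grundy values for subtraction set {2, 5}:
g(0) = mex{} = 0
g(1) = mex{} = 0
g(2) = mex{0} = 1
g(3) = mex{0} = 1
g(4) = mex{1} = 0
g(5) = mex{0,1} = 2
g(6) = mex{0} = 1
g(7) = mex{1,2} = 0
g(8) = mex{1} = 0
g(9) = mex{0} = 1
g(10) = mex{0,2} = 1
g(11) = mex{1} = 0
g(12) = mex{0,1} = 2
The P-positions (g = 0) in 0..12 are 0, 1, 4, 7, 8, 11.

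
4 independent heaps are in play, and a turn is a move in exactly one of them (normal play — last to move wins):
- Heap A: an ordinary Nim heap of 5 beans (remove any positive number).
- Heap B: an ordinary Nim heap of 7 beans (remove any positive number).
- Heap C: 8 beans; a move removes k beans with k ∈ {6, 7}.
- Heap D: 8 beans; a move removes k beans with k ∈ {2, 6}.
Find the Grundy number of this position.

Heap A is a plain Nim heap of size 5, so its Grundy value is 5.
Heap B is a plain Nim heap of size 7, so its Grundy value is 7.
Grundy values for heap C (subtraction set {6, 7}):
k:     0  1  2  3  4  5  6  7  8
g(k):  0  0  0  0  0  0  1  1  1
So g(8) = 1.
For heap D, compute g(0), g(1), … with moves {2, 6}:
g(0) = mex{} = 0
g(1) = mex{} = 0
g(2) = mex{0} = 1
g(3) = mex{0} = 1
g(4) = mex{1} = 0
g(5) = mex{1} = 0
g(6) = mex{0} = 1
g(7) = mex{0} = 1
g(8) = mex{1} = 0
So g(8) = 0.
The value of a disjunctive sum is the nim-sum of the parts.
Combined value = 5 ⊕ 7 ⊕ 1 ⊕ 0 = 3.

3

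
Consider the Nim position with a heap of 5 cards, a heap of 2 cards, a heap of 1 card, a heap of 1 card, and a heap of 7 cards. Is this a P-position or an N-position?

Write each in binary and XOR column by column:
  101  (5)
  010  (2)
  001  (1)
  001  (1)
  111  (7)
  ---
  000  (0)
The nim-sum is 0, so this is a P-position: the player to move is in a losing position under optimal play.

P-position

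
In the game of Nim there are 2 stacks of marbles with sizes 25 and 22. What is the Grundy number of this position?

15

In binary:
  11001  (25)
  10110  (22)
  -----
  01111  (15)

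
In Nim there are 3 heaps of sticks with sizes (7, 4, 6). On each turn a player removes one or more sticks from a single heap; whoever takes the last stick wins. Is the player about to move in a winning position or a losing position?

Winning position

Nim-sum: 7 ^ 4 ^ 6 = 5.
The nim-sum is 5 ≠ 0, so this is an N-position: the player to move can win.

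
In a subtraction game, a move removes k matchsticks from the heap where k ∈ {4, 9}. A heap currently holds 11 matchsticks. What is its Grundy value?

Build the Grundy sequence with g(k) = mex{g(k−s) : s ∈ {4, 9}, s ≤ k}:
k:     0  1  2  3  4  5  6  7  8  9 10 11
g(k):  0  0  0  0  1  1  1  1  0  2  2  2
So g(11) = 2.

2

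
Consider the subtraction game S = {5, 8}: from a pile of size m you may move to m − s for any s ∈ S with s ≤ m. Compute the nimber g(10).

2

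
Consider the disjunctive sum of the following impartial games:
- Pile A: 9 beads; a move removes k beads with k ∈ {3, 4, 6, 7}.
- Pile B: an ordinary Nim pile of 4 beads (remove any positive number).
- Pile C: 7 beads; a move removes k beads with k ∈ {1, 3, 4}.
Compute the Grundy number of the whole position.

7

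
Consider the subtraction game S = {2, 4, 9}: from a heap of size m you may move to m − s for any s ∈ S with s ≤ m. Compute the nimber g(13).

Build the Grundy sequence with g(k) = mex{g(k−s) : s ∈ {2, 4, 9}, s ≤ k}:
g(0) = mex{} = 0
g(1) = mex{} = 0
g(2) = mex{0} = 1
g(3) = mex{0} = 1
g(4) = mex{0,1} = 2
g(5) = mex{0,1} = 2
g(6) = mex{1,2} = 0
g(7) = mex{1,2} = 0
g(8) = mex{0,2} = 1
g(9) = mex{0,2} = 1
g(10) = mex{0,1} = 2
g(11) = mex{0,1} = 2
g(12) = mex{1,2} = 0
g(13) = mex{1,2} = 0
So g(13) = 0.

0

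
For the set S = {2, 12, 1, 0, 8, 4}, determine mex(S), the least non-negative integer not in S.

The values 0, 1, 2 are all present; 3 is the first non-negative integer missing from the set.

3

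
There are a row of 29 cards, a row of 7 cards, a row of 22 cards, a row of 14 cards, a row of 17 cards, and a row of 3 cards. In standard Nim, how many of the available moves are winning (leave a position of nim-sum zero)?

3

Compute the nim-sum pairwise:
29 XOR 7 = 26
26 XOR 22 = 12
12 XOR 14 = 2
2 XOR 17 = 19
19 XOR 3 = 16
The overall nim-sum is X = 16. A row of size p has a winning move iff p XOR X < p (reduce it to p XOR X).
  29: 29 XOR 16 = 13 < 29 — winning move (to 13).
  7: 7 XOR 16 = 23 ≥ 7 — no move.
  22: 22 XOR 16 = 6 < 22 — winning move (to 6).
  14: 14 XOR 16 = 30 ≥ 14 — no move.
  17: 17 XOR 16 = 1 < 17 — winning move (to 1).
  3: 3 XOR 16 = 19 ≥ 3 — no move.
That gives 3 winning moves.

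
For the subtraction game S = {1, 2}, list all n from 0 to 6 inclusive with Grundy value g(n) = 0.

Compute g(0), g(1), … for moves {1, 2}:
g(0) = mex{} = 0
g(1) = mex{0} = 1
g(2) = mex{0,1} = 2
g(3) = mex{1,2} = 0
g(4) = mex{0,2} = 1
g(5) = mex{0,1} = 2
g(6) = mex{1,2} = 0
The P-positions (g = 0) in 0..6 are 0, 3, 6.

0, 3, 6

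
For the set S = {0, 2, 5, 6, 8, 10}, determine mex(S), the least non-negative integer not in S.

0 is in the set but 1 is not, so the mex is 1.

1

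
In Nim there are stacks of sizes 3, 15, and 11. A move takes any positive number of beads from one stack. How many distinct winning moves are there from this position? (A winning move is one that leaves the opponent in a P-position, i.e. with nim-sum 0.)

Compute the nim-sum pairwise:
3 ^ 15 = 12
12 ^ 11 = 7
The overall nim-sum is X = 7. A stack of size p has a winning move iff p XOR X < p (reduce it to p XOR X).
  3: 3 XOR 7 = 4 ≥ 3 — no move.
  15: 15 XOR 7 = 8 < 15 — winning move (to 8).
  11: 11 XOR 7 = 12 ≥ 11 — no move.
That gives 1 winning move.

1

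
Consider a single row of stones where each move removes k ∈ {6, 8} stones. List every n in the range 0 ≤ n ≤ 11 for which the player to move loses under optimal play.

Grundy values for subtraction set {6, 8}:
g(0) = mex{} = 0
g(1) = mex{} = 0
g(2) = mex{} = 0
g(3) = mex{} = 0
g(4) = mex{} = 0
g(5) = mex{} = 0
g(6) = mex{0} = 1
g(7) = mex{0} = 1
g(8) = mex{0} = 1
g(9) = mex{0} = 1
g(10) = mex{0} = 1
g(11) = mex{0} = 1
The P-positions (g = 0) in 0..11 are 0, 1, 2, 3, 4, 5.

0, 1, 2, 3, 4, 5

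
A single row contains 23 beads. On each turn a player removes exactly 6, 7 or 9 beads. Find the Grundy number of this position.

1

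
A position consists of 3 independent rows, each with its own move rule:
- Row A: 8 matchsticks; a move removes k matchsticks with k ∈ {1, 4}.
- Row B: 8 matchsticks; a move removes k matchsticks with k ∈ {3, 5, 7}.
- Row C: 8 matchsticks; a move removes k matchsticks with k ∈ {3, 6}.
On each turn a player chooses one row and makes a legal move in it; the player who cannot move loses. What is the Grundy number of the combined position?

1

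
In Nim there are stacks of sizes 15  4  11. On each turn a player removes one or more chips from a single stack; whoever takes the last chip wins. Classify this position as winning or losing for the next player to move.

In binary:
  1111  (15)
  0100  (4)
  1011  (11)
  ----
  0000  (0)
The nim-sum is 0, so this is a P-position: the player to move is in a losing position under optimal play.

Losing position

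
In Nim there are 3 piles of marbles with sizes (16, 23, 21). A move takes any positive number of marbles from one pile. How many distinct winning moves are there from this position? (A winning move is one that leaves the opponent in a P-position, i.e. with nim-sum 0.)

Nim-sum: 16 XOR 23 XOR 21 = 18.
The overall nim-sum is X = 18. A pile of size p has a winning move iff p XOR X < p (reduce it to p XOR X).
  16: 16 XOR 18 = 2 < 16 — winning move (to 2).
  23: 23 XOR 18 = 5 < 23 — winning move (to 5).
  21: 21 XOR 18 = 7 < 21 — winning move (to 7).
That gives 3 winning moves.

3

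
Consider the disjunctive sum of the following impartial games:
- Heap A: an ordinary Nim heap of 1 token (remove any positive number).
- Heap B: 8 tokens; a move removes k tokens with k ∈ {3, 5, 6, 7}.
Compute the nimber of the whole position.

3

Heap A is a plain Nim heap of size 1, so its Grundy value is 1.
Build the Grundy sequence for heap B with g(k) = mex{g(k−s) : s ∈ {3, 5, 6, 7}, s ≤ k}:
g(0) = mex{} = 0
g(1) = mex{} = 0
g(2) = mex{} = 0
g(3) = mex{0} = 1
g(4) = mex{0} = 1
g(5) = mex{0} = 1
g(6) = mex{0,1} = 2
g(7) = mex{0,1} = 2
g(8) = mex{0,1} = 2
So g(8) = 2.
By the Sprague-Grundy theorem, the Grundy value of a sum of independent games is the XOR of the component values.
Combined value = 1 ⊕ 2 = 3.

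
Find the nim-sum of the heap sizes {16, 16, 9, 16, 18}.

Write each in binary and XOR column by column:
  10000  (16)
  10000  (16)
  01001  (9)
  10000  (16)
  10010  (18)
  -----
  01011  (11)

11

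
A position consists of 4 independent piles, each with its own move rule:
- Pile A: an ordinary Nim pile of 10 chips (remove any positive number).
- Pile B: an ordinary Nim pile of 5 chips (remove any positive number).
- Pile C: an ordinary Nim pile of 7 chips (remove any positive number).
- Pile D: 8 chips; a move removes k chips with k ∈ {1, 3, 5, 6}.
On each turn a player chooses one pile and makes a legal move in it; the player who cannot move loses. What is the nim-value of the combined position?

Pile A is a plain Nim pile of size 10, so its Grundy value is 10.
Pile B is a plain Nim pile of size 5, so its Grundy value is 5.
Pile C is a plain Nim pile of size 7, so its Grundy value is 7.
For pile D, compute g(0), g(1), … with moves {1, 3, 5, 6}:
k:     0  1  2  3  4  5  6  7  8
g(k):  0  1  0  1  0  1  2  3  2
So g(8) = 2.
By the Sprague-Grundy theorem, the Grundy value of a sum of independent games is the XOR of the component values.
Combined value = 10 ⊕ 5 ⊕ 7 ⊕ 2 = 10.

10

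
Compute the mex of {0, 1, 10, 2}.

3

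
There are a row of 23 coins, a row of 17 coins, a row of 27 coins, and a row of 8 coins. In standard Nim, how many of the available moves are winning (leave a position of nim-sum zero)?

Nim-sum: 23 XOR 17 XOR 27 XOR 8 = 21.
The overall nim-sum is X = 21. A row of size p has a winning move iff p XOR X < p (reduce it to p XOR X).
  23: 23 XOR 21 = 2 < 23 — winning move (to 2).
  17: 17 XOR 21 = 4 < 17 — winning move (to 4).
  27: 27 XOR 21 = 14 < 27 — winning move (to 14).
  8: 8 XOR 21 = 29 ≥ 8 — no move.
That gives 3 winning moves.

3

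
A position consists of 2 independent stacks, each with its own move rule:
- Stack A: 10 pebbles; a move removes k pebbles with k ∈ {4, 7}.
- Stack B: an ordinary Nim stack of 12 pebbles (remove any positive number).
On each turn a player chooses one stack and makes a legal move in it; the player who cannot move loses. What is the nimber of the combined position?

14

Grundy values for stack A (subtraction set {4, 7}):
k:     0  1  2  3  4  5  6  7  8  9 10
g(k):  0  0  0  0  1  1  1  1  2  2  2
So g(10) = 2.
Stack B is a plain Nim stack of size 12, so its Grundy value is 12.
By the Sprague-Grundy theorem, the Grundy value of a sum of independent games is the XOR of the component values.
Combined value = 2 XOR 12 = 14.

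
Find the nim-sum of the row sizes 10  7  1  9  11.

14

Compute the nim-sum pairwise:
10 ^ 7 = 13
13 ^ 1 = 12
12 ^ 9 = 5
5 ^ 11 = 14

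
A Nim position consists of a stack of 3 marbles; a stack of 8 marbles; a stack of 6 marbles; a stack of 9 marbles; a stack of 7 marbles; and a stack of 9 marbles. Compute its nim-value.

10

Bitwise XOR of the heap sizes:
  0011  (3)
  1000  (8)
  0110  (6)
  1001  (9)
  0111  (7)
  1001  (9)
  ----
  1010  (10)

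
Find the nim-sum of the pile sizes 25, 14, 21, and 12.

Compute the nim-sum pairwise:
25 ^ 14 = 23
23 ^ 21 = 2
2 ^ 12 = 14

14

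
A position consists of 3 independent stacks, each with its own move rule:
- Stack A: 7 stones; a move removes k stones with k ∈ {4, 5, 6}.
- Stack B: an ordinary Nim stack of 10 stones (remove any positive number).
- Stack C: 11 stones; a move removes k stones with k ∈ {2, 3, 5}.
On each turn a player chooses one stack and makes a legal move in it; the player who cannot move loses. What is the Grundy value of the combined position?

9

Build the Grundy sequence for stack A with g(k) = mex{g(k−s) : s ∈ {4, 5, 6}, s ≤ k}:
g(0) = mex{} = 0
g(1) = mex{} = 0
g(2) = mex{} = 0
g(3) = mex{} = 0
g(4) = mex{0} = 1
g(5) = mex{0} = 1
g(6) = mex{0} = 1
g(7) = mex{0} = 1
So g(7) = 1.
Stack B is a plain Nim stack of size 10, so its Grundy value is 10.
Grundy values for stack C (subtraction set {2, 3, 5}):
g(0) = mex{} = 0
g(1) = mex{} = 0
g(2) = mex{0} = 1
g(3) = mex{0} = 1
g(4) = mex{0,1} = 2
g(5) = mex{0,1} = 2
g(6) = mex{0,1,2} = 3
g(7) = mex{1,2} = 0
g(8) = mex{1,2,3} = 0
g(9) = mex{0,2,3} = 1
g(10) = mex{0,2} = 1
g(11) = mex{0,1,3} = 2
So g(11) = 2.
The value of a disjunctive sum is the nim-sum of the parts.
Combined value = 1 XOR 10 XOR 2 = 9.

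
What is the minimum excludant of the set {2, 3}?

0 is not in the set, so the mex is 0.

0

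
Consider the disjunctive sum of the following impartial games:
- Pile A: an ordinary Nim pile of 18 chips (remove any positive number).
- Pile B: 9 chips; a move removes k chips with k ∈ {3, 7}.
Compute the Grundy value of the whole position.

19

Pile A is a plain Nim pile of size 18, so its Grundy value is 18.
For pile B, compute g(0), g(1), … with moves {3, 7}:
k:     0  1  2  3  4  5  6  7  8  9
g(k):  0  0  0  1  1  1  0  2  2  1
So g(9) = 1.
By the Sprague-Grundy theorem, the Grundy value of a sum of independent games is the XOR of the component values.
Combined value = 18 ⊕ 1 = 19.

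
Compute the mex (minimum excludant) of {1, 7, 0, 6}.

2

The values 0, 1 are all present; 2 is the first non-negative integer missing from the set.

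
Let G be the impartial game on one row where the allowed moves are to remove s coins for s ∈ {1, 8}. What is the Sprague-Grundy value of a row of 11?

0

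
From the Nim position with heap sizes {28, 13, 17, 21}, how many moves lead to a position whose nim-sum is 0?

Nim-sum: 28 ^ 13 ^ 17 ^ 21 = 21.
The overall nim-sum is X = 21. A heap of size p has a winning move iff p XOR X < p (reduce it to p XOR X).
  28: 28 XOR 21 = 9 < 28 — winning move (to 9).
  13: 13 XOR 21 = 24 ≥ 13 — no move.
  17: 17 XOR 21 = 4 < 17 — winning move (to 4).
  21: 21 XOR 21 = 0 < 21 — winning move (to 0).
That gives 3 winning moves.

3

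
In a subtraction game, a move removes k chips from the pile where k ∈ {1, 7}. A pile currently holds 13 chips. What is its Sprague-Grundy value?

1

Grundy values for subtraction set {1, 7}:
k:     0  1  2  3  4  5  6  7  8  9 10 11 12 13
g(k):  0  1  0  1  0  1  0  1  0  1  0  1  0  1
So g(13) = 1.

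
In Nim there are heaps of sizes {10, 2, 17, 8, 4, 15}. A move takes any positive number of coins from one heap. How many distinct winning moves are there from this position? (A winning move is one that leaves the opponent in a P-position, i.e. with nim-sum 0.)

Compute the nim-sum pairwise:
10 ⊕ 2 = 8
8 ⊕ 17 = 25
25 ⊕ 8 = 17
17 ⊕ 4 = 21
21 ⊕ 15 = 26
The overall nim-sum is X = 26. A heap of size p has a winning move iff p XOR X < p (reduce it to p XOR X).
  10: 10 XOR 26 = 16 ≥ 10 — no move.
  2: 2 XOR 26 = 24 ≥ 2 — no move.
  17: 17 XOR 26 = 11 < 17 — winning move (to 11).
  8: 8 XOR 26 = 18 ≥ 8 — no move.
  4: 4 XOR 26 = 30 ≥ 4 — no move.
  15: 15 XOR 26 = 21 ≥ 15 — no move.
That gives 1 winning move.

1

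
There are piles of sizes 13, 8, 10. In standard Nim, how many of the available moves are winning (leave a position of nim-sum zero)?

3

In binary:
  1101  (13)
  1000  (8)
  1010  (10)
  ----
  1111  (15)
The overall nim-sum is X = 15. A pile of size p has a winning move iff p XOR X < p (reduce it to p XOR X).
  13: 13 XOR 15 = 2 < 13 — winning move (to 2).
  8: 8 XOR 15 = 7 < 8 — winning move (to 7).
  10: 10 XOR 15 = 5 < 10 — winning move (to 5).
That gives 3 winning moves.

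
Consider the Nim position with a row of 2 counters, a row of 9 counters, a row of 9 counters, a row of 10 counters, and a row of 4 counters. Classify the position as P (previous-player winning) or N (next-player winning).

Compute the nim-sum pairwise:
2 XOR 9 = 11
11 XOR 9 = 2
2 XOR 10 = 8
8 XOR 4 = 12
The nim-sum is 12 ≠ 0, so this is an N-position: the player to move can win.

N-position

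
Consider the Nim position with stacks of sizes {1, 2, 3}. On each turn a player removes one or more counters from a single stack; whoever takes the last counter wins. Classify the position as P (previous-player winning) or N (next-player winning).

P-position

In binary:
  01  (1)
  10  (2)
  11  (3)
  --
  00  (0)
The nim-sum is 0, so this is a P-position: the player to move is in a losing position under optimal play.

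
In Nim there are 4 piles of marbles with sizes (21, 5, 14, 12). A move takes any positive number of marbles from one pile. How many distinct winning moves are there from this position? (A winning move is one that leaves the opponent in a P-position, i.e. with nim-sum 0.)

Nim-sum: 21 XOR 5 XOR 14 XOR 12 = 18.
The overall nim-sum is X = 18. A pile of size p has a winning move iff p XOR X < p (reduce it to p XOR X).
  21: 21 XOR 18 = 7 < 21 — winning move (to 7).
  5: 5 XOR 18 = 23 ≥ 5 — no move.
  14: 14 XOR 18 = 28 ≥ 14 — no move.
  12: 12 XOR 18 = 30 ≥ 12 — no move.
That gives 1 winning move.

1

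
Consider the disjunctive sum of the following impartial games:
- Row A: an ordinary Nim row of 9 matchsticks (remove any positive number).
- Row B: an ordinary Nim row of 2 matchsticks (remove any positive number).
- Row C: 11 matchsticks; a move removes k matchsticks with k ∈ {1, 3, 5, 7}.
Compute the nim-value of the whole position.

Row A is a plain Nim row of size 9, so its Grundy value is 9.
Row B is a plain Nim row of size 2, so its Grundy value is 2.
Grundy values for row C (subtraction set {1, 3, 5, 7}):
g(0) = mex{} = 0
g(1) = mex{0} = 1
g(2) = mex{1} = 0
g(3) = mex{0} = 1
g(4) = mex{1} = 0
g(5) = mex{0} = 1
g(6) = mex{1} = 0
g(7) = mex{0} = 1
g(8) = mex{1} = 0
g(9) = mex{0} = 1
g(10) = mex{1} = 0
g(11) = mex{0} = 1
So g(11) = 1.
The value of a disjunctive sum is the nim-sum of the parts.
Combined value = 9 ⊕ 2 ⊕ 1 = 10.

10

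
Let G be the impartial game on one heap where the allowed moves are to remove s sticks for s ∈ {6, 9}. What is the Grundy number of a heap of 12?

2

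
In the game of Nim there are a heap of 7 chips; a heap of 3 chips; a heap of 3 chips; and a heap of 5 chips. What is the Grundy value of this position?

Compute the nim-sum pairwise:
7 ⊕ 3 = 4
4 ⊕ 3 = 7
7 ⊕ 5 = 2

2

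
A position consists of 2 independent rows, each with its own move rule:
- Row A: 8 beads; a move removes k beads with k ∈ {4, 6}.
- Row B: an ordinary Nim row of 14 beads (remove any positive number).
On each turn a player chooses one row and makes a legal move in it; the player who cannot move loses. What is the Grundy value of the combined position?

12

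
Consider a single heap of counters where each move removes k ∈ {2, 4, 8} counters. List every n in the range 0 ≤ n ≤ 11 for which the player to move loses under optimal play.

Build the Grundy sequence with g(k) = mex{g(k−s) : s ∈ {2, 4, 8}, s ≤ k}:
g(0) = mex{} = 0
g(1) = mex{} = 0
g(2) = mex{0} = 1
g(3) = mex{0} = 1
g(4) = mex{0,1} = 2
g(5) = mex{0,1} = 2
g(6) = mex{1,2} = 0
g(7) = mex{1,2} = 0
g(8) = mex{0,2} = 1
g(9) = mex{0,2} = 1
g(10) = mex{0,1} = 2
g(11) = mex{0,1} = 2
The P-positions (g = 0) in 0..11 are 0, 1, 6, 7.

0, 1, 6, 7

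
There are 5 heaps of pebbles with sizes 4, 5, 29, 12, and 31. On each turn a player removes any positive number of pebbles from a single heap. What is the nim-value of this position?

Nim-sum: 4 ^ 5 ^ 29 ^ 12 ^ 31 = 15.

15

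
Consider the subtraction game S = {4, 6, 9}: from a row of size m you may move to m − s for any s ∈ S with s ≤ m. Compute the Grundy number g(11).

Compute g(0), g(1), … for moves {4, 6, 9}:
k:     0  1  2  3  4  5  6  7  8  9 10 11
g(k):  0  0  0  0  1  1  1  1  2  2  2  2
So g(11) = 2.

2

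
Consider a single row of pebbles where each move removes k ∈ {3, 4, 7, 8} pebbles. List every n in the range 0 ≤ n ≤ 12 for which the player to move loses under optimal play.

0, 1, 2, 11, 12

Compute g(0), g(1), … for moves {3, 4, 7, 8}:
g(0) = mex{} = 0
g(1) = mex{} = 0
g(2) = mex{} = 0
g(3) = mex{0} = 1
g(4) = mex{0} = 1
g(5) = mex{0} = 1
g(6) = mex{0,1} = 2
g(7) = mex{0,1} = 2
g(8) = mex{0,1} = 2
g(9) = mex{0,1,2} = 3
g(10) = mex{0,1,2} = 3
g(11) = mex{1,2} = 0
g(12) = mex{1,2,3} = 0
The P-positions (g = 0) in 0..12 are 0, 1, 2, 11, 12.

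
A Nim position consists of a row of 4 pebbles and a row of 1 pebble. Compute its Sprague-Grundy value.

Compute the nim-sum pairwise:
4 ^ 1 = 5

5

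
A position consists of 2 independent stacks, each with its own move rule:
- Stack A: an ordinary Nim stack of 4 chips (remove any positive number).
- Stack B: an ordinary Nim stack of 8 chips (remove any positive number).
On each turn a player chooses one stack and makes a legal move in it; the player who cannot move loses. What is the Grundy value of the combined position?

12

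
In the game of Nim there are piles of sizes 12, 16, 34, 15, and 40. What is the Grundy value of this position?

25

Compute the nim-sum pairwise:
12 ⊕ 16 = 28
28 ⊕ 34 = 62
62 ⊕ 15 = 49
49 ⊕ 40 = 25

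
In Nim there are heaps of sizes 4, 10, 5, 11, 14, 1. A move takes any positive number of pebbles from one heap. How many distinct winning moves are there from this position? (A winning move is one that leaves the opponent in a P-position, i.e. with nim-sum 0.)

3

Nim-sum: 4 ⊕ 10 ⊕ 5 ⊕ 11 ⊕ 14 ⊕ 1 = 15.
The overall nim-sum is X = 15. A heap of size p has a winning move iff p XOR X < p (reduce it to p XOR X).
  4: 4 XOR 15 = 11 ≥ 4 — no move.
  10: 10 XOR 15 = 5 < 10 — winning move (to 5).
  5: 5 XOR 15 = 10 ≥ 5 — no move.
  11: 11 XOR 15 = 4 < 11 — winning move (to 4).
  14: 14 XOR 15 = 1 < 14 — winning move (to 1).
  1: 1 XOR 15 = 14 ≥ 1 — no move.
That gives 3 winning moves.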